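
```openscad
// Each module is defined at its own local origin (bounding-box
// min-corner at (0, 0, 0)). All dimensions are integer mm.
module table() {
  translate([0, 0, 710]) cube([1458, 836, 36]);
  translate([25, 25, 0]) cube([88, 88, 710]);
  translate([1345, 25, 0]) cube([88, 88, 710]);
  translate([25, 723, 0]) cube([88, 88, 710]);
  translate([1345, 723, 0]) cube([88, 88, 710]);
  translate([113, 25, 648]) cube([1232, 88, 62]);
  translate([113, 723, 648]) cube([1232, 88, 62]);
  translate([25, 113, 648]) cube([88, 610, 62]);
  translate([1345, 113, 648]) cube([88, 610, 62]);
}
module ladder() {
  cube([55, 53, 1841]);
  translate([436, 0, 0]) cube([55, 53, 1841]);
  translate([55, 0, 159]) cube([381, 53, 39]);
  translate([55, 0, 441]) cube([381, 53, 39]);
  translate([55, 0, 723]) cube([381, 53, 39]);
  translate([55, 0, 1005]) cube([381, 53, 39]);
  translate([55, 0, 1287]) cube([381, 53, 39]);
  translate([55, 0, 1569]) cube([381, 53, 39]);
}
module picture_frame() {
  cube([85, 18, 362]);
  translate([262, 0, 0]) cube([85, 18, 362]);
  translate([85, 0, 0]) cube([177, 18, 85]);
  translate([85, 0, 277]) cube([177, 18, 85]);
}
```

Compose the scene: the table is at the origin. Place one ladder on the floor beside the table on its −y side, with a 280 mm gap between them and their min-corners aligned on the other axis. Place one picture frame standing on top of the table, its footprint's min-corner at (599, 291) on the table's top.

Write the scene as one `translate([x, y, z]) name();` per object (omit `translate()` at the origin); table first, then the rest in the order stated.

table();
translate([0, -333, 0]) ladder();
translate([599, 291, 746]) picture_frame();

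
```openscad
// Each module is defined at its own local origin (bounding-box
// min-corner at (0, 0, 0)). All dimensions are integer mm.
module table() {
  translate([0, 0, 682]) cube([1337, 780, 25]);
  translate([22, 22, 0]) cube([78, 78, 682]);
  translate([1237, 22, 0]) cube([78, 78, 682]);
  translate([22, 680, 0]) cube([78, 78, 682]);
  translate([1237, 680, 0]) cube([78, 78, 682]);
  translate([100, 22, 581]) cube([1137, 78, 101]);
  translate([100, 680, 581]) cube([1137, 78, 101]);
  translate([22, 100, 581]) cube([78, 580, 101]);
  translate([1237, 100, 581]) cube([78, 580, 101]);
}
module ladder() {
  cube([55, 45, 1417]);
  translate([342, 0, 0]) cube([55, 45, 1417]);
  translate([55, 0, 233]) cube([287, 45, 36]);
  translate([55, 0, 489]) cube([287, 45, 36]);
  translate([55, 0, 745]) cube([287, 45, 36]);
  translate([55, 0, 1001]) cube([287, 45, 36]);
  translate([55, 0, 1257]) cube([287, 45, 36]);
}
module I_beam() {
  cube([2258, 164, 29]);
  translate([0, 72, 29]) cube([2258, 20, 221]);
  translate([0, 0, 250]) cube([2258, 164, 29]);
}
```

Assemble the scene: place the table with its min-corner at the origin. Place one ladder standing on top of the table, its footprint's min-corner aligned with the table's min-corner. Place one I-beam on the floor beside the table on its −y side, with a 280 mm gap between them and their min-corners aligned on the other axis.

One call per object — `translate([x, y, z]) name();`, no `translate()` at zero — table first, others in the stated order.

table();
translate([0, 0, 707]) ladder();
translate([0, -444, 0]) I_beam();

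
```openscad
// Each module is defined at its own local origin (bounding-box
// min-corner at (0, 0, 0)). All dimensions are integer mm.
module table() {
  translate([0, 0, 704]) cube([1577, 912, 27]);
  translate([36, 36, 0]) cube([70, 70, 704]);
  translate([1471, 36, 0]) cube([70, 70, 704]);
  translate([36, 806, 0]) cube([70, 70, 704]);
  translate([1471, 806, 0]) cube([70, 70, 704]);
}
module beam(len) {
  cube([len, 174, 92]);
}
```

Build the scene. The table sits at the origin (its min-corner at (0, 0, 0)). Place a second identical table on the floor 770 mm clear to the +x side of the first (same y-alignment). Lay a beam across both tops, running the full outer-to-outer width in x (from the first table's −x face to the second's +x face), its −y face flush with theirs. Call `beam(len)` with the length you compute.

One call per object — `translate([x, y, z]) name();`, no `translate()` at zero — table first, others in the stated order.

table();
translate([2347, 0, 0]) table();
translate([0, 0, 731]) beam(3924);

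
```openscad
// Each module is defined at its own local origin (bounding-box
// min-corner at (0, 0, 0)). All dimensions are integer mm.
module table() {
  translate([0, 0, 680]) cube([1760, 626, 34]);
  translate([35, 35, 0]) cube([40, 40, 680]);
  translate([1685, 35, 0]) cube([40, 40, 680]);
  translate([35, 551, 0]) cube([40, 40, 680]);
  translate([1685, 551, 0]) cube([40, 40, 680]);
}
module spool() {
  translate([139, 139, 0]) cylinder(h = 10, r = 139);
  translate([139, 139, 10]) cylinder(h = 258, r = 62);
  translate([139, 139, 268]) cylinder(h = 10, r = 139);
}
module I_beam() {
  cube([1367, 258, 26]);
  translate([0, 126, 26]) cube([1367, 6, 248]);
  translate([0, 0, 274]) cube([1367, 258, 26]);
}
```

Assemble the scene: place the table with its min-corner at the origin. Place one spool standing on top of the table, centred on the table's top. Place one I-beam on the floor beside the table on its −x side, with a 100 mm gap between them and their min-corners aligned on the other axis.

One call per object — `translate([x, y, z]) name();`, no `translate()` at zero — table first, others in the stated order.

table();
translate([741, 174, 714]) spool();
translate([-1467, 0, 0]) I_beam();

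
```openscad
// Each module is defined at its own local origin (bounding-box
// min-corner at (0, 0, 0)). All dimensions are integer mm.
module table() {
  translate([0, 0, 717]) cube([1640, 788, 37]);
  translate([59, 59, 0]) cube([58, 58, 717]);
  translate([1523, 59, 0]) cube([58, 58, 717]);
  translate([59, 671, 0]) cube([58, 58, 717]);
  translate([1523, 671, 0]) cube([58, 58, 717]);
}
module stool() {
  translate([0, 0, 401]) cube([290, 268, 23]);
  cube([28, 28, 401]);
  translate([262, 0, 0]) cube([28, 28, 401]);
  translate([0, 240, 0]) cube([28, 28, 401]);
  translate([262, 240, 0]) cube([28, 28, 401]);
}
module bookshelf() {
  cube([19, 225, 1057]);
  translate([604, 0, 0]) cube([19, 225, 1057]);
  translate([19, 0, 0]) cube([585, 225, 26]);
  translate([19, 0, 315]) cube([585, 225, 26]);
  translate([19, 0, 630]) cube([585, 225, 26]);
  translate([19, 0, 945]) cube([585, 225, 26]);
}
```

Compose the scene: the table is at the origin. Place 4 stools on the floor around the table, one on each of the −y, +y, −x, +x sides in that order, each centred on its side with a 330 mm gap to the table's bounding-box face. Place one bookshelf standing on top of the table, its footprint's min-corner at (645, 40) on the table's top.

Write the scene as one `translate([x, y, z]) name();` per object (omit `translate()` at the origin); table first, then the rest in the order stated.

table();
translate([675, -598, 0]) stool();
translate([675, 1118, 0]) stool();
translate([-620, 260, 0]) stool();
translate([1970, 260, 0]) stool();
translate([645, 40, 754]) bookshelf();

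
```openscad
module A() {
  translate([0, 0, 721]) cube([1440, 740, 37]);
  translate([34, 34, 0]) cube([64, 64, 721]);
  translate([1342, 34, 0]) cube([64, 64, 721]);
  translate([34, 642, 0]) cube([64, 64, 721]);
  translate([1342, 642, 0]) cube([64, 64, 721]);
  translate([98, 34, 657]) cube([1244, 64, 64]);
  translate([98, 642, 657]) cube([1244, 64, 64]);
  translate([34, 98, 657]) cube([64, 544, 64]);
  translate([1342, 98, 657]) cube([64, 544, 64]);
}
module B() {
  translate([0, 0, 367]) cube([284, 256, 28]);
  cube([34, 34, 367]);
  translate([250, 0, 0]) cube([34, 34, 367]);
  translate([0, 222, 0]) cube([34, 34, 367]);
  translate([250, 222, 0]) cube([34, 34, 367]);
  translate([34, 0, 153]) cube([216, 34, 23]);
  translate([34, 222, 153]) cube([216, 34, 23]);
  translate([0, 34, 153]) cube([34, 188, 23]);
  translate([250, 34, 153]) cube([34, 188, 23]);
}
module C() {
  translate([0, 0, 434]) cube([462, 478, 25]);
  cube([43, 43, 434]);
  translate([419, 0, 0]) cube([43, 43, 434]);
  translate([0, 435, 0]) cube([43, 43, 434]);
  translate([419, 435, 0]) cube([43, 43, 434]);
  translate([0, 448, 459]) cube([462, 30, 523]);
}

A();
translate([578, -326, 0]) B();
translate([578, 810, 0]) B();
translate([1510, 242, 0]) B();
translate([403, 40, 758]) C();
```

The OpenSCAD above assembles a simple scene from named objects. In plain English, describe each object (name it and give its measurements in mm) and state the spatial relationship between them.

A is a rectangular dining table. The top is 1440×740×37 mm with its upper surface at z = 758 mm. It stands on four 64×64 mm square legs, each inset 34 mm from the nearest pair of top edges, running from the floor to the underside of the top. Four apron rails, 64 mm thick and 64 mm tall, run between adjacent legs with their top edges flush with the underside of the top and their outer faces flush with the legs' outer faces.

B is a simple wooden stool: a rectangular seat 284 mm (x) by 256 mm (y), 28 mm thick, top face at z = 395 mm, on four square legs, each 34×34 mm in cross-section. The legs rest on z = 0, each flush with a corner of the seat. Four stretchers, 34 mm wide and 23 mm tall, connect adjacent legs with their undersides at z = 153 mm, each running between the inner faces of the legs it joins and aligned with the legs' outer faces on the other axis.

C is a chair: 462×478 mm seat, 25 mm thick, top at z = 459 mm, on four 43 mm square corner legs flush with the seat edges. A 30 mm thick backrest slab spans the full seat width, extending 523 mm above the seat top, its back face flush with the seat's +y edge.

Three stools sit around the table at the −y, +y, +x sides. The chair is on top of the table.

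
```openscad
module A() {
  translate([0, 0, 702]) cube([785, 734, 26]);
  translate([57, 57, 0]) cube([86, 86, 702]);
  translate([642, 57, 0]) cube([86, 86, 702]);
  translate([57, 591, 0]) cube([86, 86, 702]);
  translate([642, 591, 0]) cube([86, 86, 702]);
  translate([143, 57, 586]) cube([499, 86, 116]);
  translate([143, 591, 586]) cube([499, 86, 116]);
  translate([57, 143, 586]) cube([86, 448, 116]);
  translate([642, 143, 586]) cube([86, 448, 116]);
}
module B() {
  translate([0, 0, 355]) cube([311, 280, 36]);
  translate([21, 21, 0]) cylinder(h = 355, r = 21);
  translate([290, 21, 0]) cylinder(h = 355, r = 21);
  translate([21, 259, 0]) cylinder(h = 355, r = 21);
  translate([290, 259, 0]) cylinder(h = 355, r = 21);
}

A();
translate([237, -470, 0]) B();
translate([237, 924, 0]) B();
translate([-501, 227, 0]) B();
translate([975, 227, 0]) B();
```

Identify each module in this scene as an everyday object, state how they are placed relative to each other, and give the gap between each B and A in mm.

A is a table. B is a stool. Four stools sit around the table at the −y, +y, −x, +x sides. The gap between each stool and the table is 190 mm.

Each stool's nearest face is 190 mm from the table's bounding box.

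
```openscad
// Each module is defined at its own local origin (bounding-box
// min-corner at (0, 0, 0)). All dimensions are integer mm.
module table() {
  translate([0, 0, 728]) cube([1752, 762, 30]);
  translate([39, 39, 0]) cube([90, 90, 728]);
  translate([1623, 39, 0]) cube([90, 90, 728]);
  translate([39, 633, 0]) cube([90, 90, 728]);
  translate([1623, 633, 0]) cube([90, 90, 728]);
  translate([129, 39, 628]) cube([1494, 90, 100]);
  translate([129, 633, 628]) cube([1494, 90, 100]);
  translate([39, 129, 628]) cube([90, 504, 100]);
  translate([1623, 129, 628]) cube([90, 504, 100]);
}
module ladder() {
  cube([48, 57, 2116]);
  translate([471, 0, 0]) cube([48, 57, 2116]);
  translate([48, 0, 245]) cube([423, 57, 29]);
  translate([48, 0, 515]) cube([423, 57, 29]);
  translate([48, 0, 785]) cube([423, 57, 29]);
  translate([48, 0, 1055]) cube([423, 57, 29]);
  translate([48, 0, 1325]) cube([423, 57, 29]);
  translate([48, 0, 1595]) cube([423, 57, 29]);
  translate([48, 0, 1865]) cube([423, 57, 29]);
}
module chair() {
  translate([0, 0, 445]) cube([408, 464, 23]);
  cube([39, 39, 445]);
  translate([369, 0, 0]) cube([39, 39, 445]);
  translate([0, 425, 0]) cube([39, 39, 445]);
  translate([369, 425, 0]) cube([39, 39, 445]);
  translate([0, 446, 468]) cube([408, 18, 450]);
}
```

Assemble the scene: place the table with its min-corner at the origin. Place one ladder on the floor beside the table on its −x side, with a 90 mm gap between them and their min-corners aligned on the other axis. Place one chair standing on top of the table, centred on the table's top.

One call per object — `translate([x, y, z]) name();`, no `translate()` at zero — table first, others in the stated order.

table();
translate([-609, 0, 0]) ladder();
translate([672, 149, 758]) chair();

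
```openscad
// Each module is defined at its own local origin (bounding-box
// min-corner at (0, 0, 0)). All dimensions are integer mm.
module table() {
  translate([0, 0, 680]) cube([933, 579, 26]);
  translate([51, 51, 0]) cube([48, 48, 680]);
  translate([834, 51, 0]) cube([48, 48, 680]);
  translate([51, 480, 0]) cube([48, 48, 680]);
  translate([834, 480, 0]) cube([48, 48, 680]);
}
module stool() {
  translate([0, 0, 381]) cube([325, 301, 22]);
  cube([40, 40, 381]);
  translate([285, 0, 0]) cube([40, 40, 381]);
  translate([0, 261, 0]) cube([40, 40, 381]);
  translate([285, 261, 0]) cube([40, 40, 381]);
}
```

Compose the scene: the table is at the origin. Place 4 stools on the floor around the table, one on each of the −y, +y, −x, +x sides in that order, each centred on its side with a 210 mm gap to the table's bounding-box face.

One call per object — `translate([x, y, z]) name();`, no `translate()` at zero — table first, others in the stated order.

table();
translate([304, -511, 0]) stool();
translate([304, 789, 0]) stool();
translate([-535, 139, 0]) stool();
translate([1143, 139, 0]) stool();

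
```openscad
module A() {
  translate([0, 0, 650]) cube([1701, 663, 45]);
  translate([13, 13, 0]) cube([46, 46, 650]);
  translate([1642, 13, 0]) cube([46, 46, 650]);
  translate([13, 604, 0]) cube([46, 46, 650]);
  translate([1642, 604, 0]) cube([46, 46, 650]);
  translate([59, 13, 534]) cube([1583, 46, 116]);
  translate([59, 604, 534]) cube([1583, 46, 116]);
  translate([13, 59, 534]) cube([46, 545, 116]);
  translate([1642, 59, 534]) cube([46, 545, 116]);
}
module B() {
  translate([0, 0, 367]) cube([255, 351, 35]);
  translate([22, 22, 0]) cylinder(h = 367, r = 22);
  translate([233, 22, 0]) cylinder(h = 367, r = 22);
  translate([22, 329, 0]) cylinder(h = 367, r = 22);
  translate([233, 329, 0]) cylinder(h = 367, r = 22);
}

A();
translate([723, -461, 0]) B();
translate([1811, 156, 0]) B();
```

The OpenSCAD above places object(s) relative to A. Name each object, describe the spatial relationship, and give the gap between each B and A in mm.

A is a table. B is a stool. Two stools sit around the table at the −y, +x sides. The gap between each stool and the table is 110 mm.

Each stool's nearest face is 110 mm from the table's bounding box.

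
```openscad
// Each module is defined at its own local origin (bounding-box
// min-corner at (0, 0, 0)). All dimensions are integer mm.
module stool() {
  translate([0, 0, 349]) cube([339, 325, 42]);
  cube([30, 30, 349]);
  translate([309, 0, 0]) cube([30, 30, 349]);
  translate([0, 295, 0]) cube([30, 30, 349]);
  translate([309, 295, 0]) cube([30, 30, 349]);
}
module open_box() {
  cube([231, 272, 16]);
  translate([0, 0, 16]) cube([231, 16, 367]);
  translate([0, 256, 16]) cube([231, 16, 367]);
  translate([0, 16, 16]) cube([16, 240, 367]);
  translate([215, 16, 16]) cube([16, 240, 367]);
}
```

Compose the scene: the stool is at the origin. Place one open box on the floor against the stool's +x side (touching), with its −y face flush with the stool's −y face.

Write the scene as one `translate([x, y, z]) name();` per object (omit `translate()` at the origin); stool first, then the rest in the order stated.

stool();
translate([339, 0, 0]) open_box();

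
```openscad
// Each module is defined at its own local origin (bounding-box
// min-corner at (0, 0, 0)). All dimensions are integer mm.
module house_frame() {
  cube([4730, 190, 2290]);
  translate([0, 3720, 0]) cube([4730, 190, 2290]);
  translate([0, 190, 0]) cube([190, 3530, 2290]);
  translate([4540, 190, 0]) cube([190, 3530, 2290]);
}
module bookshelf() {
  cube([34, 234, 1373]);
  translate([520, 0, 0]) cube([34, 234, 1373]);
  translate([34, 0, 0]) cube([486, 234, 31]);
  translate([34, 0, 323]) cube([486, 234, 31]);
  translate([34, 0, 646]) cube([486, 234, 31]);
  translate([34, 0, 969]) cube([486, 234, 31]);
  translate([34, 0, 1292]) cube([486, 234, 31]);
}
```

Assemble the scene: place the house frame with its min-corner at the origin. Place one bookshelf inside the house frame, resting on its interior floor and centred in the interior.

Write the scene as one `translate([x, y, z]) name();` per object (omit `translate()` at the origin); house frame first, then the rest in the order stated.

house_frame();
translate([2088, 1838, 0]) bookshelf();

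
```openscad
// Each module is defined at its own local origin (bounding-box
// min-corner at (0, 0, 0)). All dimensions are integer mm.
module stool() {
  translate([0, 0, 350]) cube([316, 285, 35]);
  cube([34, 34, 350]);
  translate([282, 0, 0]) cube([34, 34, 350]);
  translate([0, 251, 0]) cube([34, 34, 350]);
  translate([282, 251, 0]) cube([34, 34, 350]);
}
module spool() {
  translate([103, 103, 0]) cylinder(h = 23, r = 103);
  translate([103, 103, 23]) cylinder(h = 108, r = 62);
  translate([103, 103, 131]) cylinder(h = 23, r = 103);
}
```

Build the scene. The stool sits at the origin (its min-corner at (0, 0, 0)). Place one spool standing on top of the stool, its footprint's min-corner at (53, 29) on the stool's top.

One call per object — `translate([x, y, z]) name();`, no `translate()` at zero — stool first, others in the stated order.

stool();
translate([53, 29, 385]) spool();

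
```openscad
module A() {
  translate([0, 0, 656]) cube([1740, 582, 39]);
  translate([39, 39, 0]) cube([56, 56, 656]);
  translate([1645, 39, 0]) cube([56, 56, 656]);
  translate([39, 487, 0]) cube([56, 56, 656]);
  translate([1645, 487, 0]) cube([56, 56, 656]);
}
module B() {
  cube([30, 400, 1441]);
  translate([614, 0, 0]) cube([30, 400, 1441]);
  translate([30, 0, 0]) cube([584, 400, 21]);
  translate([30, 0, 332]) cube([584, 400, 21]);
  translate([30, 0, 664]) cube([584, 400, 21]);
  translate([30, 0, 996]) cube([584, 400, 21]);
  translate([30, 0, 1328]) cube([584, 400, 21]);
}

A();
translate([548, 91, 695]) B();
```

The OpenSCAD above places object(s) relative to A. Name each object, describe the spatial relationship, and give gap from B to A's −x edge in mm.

A is a table. B is a bookshelf. The bookshelf is on top of the table, centred. The gap from the bookshelf to the table's −x edge is 548 mm.

The bookshelf's min-x is at 548; the table's min-x is 0; gap = 548 mm.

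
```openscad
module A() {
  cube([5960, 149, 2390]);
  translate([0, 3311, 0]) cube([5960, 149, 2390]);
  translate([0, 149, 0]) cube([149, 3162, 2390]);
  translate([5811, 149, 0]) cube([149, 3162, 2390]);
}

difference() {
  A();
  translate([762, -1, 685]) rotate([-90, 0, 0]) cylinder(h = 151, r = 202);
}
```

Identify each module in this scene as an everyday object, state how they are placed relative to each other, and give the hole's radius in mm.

A is a house frame. The house frame has a circular hole through its front wall. The hole's radius is 202 mm.

The subtracted cylinder has r = 202 mm.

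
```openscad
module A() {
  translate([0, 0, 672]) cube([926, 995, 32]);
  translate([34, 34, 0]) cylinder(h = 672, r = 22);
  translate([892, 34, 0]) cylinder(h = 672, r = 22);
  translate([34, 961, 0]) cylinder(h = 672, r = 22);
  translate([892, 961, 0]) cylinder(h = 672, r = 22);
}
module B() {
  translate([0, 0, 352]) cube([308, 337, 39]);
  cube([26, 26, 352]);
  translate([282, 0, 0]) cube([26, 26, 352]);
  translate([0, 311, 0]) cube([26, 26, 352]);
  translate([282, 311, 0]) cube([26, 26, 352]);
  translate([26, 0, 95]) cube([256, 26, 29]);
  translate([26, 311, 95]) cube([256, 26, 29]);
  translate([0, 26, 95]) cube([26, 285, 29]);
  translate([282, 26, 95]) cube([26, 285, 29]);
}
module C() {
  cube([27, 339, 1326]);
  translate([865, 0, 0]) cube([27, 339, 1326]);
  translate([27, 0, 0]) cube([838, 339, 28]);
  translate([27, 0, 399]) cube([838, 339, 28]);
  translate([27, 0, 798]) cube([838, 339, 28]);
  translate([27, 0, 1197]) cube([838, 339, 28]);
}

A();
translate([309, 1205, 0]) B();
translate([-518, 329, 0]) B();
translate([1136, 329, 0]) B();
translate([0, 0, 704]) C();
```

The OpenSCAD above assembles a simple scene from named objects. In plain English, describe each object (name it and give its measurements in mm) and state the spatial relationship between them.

A is a rectangular dining table. The top is 926×995×32 mm with its upper surface at z = 704 mm. It stands on four round legs of 44 mm diameter, each leg's bounding box inset 12 mm from the nearest pair of top edges, running from the floor to the underside of the top.

B is a four-legged stool. The seat is 308×337 mm, 39 mm thick, top at z = 391 mm. It stands on four square legs, each 26×26 mm in cross-section, from z = 0 to the seat underside, each flush with a corner of the seat. Four stretchers, 26 mm wide and 29 mm tall, connect adjacent legs with their undersides at z = 95 mm, each running between the inner faces of the legs it joins and aligned with the legs' outer faces on the other axis.

C is an open bookshelf. Two side panels, each 27 mm thick, 339 mm deep and 1326 mm tall, stand 892 mm apart (outside-to-outside). Between them sit 4 shelves, each 28 mm thick and 339 mm deep, spanning the full gap between the sides. The bottom shelf rests on the floor (its underside at z = 0) and the clear gap between one shelf's top and the next shelf's underside is 371 mm.

Three stools sit around the table at the +y, −x, +x sides. The bookshelf is on top of the table.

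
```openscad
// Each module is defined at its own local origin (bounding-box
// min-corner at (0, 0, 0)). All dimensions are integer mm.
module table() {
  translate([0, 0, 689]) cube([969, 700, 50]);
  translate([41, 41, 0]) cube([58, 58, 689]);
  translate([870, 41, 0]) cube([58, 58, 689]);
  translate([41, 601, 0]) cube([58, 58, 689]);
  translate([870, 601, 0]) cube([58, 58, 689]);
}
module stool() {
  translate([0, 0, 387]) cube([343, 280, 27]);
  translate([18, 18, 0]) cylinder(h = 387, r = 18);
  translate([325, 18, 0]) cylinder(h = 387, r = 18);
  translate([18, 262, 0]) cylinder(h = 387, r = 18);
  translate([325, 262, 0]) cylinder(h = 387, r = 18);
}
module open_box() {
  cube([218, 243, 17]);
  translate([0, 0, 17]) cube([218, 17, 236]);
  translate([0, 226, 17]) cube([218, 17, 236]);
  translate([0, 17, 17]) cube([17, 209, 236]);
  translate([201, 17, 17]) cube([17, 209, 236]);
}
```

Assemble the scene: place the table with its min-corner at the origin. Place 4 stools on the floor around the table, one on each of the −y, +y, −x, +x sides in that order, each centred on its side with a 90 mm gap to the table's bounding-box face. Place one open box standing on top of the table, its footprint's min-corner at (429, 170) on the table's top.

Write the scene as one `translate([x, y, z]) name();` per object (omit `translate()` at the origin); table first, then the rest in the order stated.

table();
translate([313, -370, 0]) stool();
translate([313, 790, 0]) stool();
translate([-433, 210, 0]) stool();
translate([1059, 210, 0]) stool();
translate([429, 170, 739]) open_box();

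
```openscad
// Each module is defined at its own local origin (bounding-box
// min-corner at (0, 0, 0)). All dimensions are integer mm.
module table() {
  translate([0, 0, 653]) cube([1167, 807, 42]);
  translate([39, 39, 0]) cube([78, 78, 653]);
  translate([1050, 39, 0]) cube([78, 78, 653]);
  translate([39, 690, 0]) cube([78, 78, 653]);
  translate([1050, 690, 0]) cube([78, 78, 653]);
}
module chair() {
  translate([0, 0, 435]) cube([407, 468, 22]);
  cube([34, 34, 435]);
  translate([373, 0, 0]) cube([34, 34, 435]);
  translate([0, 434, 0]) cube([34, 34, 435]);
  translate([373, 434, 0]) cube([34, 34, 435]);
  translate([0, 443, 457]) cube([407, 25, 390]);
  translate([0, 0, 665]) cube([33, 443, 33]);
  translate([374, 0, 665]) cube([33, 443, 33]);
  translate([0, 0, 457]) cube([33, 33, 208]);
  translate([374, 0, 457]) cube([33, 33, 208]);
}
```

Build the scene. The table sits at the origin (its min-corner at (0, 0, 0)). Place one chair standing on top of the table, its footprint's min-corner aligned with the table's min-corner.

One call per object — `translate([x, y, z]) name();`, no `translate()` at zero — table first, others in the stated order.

table();
translate([0, 0, 695]) chair();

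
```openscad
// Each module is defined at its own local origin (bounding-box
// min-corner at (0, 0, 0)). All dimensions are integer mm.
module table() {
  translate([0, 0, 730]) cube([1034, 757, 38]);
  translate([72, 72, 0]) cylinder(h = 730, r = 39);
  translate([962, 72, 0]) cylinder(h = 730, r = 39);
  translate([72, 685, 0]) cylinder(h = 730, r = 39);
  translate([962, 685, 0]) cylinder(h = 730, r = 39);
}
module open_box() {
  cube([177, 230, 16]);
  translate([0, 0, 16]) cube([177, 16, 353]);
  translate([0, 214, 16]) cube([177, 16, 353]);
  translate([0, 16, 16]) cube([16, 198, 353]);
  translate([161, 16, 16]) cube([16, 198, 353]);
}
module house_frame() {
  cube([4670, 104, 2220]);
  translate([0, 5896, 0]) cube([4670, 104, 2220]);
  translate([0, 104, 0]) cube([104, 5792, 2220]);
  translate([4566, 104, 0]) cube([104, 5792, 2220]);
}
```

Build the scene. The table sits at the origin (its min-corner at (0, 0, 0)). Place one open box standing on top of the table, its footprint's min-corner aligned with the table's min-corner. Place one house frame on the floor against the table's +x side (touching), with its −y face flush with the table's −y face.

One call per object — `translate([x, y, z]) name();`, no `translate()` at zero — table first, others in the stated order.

table();
translate([0, 0, 768]) open_box();
translate([1034, 0, 0]) house_frame();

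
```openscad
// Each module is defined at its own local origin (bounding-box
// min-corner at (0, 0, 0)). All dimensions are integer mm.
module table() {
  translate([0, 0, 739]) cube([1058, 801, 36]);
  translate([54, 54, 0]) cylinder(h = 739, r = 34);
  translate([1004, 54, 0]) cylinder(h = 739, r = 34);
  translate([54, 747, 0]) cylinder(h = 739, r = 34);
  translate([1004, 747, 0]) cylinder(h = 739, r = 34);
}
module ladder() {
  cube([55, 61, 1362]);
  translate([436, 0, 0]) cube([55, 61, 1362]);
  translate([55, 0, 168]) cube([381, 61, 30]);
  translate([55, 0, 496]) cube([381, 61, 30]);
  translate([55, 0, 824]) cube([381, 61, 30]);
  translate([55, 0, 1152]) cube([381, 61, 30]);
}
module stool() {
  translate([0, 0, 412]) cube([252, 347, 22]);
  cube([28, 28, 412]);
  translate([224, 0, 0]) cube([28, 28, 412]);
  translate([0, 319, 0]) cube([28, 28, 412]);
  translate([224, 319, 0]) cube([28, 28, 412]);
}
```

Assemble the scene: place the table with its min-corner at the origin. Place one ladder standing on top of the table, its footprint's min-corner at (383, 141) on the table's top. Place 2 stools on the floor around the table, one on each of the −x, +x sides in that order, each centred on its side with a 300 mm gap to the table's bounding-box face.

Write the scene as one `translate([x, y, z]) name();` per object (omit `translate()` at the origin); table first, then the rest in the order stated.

table();
translate([383, 141, 775]) ladder();
translate([-552, 227, 0]) stool();
translate([1358, 227, 0]) stool();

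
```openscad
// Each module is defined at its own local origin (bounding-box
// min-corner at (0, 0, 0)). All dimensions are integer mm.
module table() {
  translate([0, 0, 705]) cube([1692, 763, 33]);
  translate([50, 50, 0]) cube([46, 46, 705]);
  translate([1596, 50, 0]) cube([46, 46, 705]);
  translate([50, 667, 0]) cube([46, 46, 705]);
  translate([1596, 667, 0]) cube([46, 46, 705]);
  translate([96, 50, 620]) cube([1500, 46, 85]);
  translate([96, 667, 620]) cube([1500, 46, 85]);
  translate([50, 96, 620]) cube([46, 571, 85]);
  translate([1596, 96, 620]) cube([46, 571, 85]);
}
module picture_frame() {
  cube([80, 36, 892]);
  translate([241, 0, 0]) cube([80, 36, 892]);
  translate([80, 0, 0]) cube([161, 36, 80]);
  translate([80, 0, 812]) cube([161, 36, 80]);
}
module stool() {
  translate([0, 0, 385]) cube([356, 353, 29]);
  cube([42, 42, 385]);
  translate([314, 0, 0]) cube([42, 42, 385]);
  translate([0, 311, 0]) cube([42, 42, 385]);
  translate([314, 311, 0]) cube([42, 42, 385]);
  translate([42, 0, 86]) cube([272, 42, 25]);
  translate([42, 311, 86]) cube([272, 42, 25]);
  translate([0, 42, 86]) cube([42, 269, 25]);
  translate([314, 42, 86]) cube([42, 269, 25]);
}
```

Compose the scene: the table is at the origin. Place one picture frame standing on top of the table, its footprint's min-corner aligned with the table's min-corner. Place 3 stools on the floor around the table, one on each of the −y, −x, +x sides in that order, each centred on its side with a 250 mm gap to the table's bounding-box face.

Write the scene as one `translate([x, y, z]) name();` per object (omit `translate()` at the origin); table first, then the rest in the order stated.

table();
translate([0, 0, 738]) picture_frame();
translate([668, -603, 0]) stool();
translate([-606, 205, 0]) stool();
translate([1942, 205, 0]) stool();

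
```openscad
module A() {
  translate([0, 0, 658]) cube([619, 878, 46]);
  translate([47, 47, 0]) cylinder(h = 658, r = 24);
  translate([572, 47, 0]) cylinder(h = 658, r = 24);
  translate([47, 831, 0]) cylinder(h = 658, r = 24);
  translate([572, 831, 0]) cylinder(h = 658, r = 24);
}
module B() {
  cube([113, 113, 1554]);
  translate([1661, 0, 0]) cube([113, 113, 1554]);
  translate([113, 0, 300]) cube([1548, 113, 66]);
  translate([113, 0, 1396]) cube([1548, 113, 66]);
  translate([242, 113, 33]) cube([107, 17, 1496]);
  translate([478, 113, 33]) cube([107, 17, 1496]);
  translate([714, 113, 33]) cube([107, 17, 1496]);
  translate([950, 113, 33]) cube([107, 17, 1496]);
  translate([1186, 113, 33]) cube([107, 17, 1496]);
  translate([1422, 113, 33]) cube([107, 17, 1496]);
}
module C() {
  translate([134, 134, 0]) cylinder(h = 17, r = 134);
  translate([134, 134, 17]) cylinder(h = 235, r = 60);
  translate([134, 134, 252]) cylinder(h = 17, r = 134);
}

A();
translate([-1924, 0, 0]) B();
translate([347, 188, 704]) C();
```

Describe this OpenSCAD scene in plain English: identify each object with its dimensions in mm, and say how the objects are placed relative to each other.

A is a table with a 619×878 mm rectangular top, 46 mm thick, top surface at z = 704 mm, supported by four round legs of 48 mm diameter, each leg's bounding box inset 23 mm from the nearest pair of top edges, running from the floor.

B is a fence section. Two 113×113 mm posts, 1554 mm tall, stand on the floor with a clear span of 1548 mm between their inner faces. Two horizontal rails of 113×66 mm section span the gap between the posts with their undersides at z = 300 mm and z = 1396 mm, flush with the posts' −y face. 6 pickets, each 107 mm wide, 17 mm thick and 1496 mm tall, are fixed to the +y face of the rails with their bottoms at z = 33 mm, evenly spaced across the span with equal gaps (rounded down to the nearest mm) at the −x end and between each pair — any rounding remainder accumulates at the +x end.

C is a spool: two coaxial disc flanges of radius 134 mm and thickness 17 mm, joined by a core cylinder of radius 60 mm and height 235 mm. The lower flange rests on z = 0 and the three cylinders share a vertical axis.

The fence section is on the floor beside the table on its −x side. The spool is on top of the table.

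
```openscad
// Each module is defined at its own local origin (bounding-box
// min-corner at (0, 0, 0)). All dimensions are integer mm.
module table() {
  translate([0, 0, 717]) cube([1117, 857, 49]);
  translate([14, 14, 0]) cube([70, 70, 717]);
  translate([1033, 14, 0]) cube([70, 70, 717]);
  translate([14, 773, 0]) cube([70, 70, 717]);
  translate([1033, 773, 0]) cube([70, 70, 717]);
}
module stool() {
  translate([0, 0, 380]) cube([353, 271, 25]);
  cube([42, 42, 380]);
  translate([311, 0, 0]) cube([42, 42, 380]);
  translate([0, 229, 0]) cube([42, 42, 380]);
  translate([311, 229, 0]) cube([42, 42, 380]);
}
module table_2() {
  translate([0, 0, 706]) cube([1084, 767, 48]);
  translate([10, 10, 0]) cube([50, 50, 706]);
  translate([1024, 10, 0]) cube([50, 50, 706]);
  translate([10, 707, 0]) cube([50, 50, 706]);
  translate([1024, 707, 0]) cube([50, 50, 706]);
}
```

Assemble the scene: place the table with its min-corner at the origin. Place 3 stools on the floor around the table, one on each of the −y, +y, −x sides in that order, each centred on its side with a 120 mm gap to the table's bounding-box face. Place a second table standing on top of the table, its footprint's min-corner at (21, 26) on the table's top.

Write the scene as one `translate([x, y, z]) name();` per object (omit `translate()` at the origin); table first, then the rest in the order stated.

table();
translate([382, -391, 0]) stool();
translate([382, 977, 0]) stool();
translate([-473, 293, 0]) stool();
translate([21, 26, 766]) table_2();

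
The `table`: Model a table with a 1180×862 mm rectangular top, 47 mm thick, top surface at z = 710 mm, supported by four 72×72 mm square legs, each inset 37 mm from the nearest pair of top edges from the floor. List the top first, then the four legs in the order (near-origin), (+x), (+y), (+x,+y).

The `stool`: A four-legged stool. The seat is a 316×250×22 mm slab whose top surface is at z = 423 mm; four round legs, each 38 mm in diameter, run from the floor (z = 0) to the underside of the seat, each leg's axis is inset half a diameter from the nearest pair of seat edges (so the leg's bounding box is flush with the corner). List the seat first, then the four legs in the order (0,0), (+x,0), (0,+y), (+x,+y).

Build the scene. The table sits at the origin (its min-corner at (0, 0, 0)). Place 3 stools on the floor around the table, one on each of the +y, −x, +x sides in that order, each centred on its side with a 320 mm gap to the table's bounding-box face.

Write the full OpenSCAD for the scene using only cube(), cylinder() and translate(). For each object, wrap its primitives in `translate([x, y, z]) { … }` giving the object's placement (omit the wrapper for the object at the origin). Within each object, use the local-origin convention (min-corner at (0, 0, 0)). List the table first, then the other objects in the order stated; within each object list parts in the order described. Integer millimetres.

translate([0, 0, 663]) cube([1180, 862, 47]);
translate([37, 37, 0]) cube([72, 72, 663]);
translate([1071, 37, 0]) cube([72, 72, 663]);
translate([37, 753, 0]) cube([72, 72, 663]);
translate([1071, 753, 0]) cube([72, 72, 663]);
translate([432, 1182, 0]) {
  translate([0, 0, 401]) cube([316, 250, 22]);
  translate([19, 19, 0]) cylinder(h = 401, r = 19);
  translate([297, 19, 0]) cylinder(h = 401, r = 19);
  translate([19, 231, 0]) cylinder(h = 401, r = 19);
  translate([297, 231, 0]) cylinder(h = 401, r = 19);
}
translate([-636, 306, 0]) {
  translate([0, 0, 401]) cube([316, 250, 22]);
  translate([19, 19, 0]) cylinder(h = 401, r = 19);
  translate([297, 19, 0]) cylinder(h = 401, r = 19);
  translate([19, 231, 0]) cylinder(h = 401, r = 19);
  translate([297, 231, 0]) cylinder(h = 401, r = 19);
}
translate([1500, 306, 0]) {
  translate([0, 0, 401]) cube([316, 250, 22]);
  translate([19, 19, 0]) cylinder(h = 401, r = 19);
  translate([297, 19, 0]) cylinder(h = 401, r = 19);
  translate([19, 231, 0]) cylinder(h = 401, r = 19);
  translate([297, 231, 0]) cylinder(h = 401, r = 19);
}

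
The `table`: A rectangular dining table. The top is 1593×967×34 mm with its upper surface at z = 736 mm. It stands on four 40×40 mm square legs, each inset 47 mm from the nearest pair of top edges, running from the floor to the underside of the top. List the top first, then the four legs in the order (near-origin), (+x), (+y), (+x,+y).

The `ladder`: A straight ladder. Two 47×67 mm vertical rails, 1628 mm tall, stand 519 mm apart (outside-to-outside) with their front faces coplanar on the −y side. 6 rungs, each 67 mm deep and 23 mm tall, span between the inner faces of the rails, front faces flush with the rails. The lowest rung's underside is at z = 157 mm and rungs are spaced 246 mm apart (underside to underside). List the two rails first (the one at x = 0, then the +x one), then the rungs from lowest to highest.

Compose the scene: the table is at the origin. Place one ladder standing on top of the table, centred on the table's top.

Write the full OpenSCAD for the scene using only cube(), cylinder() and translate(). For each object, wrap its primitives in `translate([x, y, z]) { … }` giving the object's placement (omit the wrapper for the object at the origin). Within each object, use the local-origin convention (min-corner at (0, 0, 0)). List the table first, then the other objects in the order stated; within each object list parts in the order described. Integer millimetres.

translate([0, 0, 702]) cube([1593, 967, 34]);
translate([47, 47, 0]) cube([40, 40, 702]);
translate([1506, 47, 0]) cube([40, 40, 702]);
translate([47, 880, 0]) cube([40, 40, 702]);
translate([1506, 880, 0]) cube([40, 40, 702]);
translate([537, 450, 736]) {
  cube([47, 67, 1628]);
  translate([472, 0, 0]) cube([47, 67, 1628]);
  translate([47, 0, 157]) cube([425, 67, 23]);
  translate([47, 0, 403]) cube([425, 67, 23]);
  translate([47, 0, 649]) cube([425, 67, 23]);
  translate([47, 0, 895]) cube([425, 67, 23]);
  translate([47, 0, 1141]) cube([425, 67, 23]);
  translate([47, 0, 1387]) cube([425, 67, 23]);
}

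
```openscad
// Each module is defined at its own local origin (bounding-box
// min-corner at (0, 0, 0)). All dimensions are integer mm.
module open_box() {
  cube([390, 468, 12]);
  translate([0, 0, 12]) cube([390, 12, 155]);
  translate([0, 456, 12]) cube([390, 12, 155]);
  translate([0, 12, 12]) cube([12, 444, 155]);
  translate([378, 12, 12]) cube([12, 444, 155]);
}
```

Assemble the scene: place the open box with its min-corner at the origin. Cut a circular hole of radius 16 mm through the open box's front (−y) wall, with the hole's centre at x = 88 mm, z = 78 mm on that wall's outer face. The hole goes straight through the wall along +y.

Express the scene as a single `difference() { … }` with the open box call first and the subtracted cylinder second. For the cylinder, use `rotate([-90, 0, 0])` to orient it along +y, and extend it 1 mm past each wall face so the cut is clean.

difference() {
  open_box();
  translate([88, -1, 78]) rotate([-90, 0, 0]) cylinder(h = 14, r = 16);
}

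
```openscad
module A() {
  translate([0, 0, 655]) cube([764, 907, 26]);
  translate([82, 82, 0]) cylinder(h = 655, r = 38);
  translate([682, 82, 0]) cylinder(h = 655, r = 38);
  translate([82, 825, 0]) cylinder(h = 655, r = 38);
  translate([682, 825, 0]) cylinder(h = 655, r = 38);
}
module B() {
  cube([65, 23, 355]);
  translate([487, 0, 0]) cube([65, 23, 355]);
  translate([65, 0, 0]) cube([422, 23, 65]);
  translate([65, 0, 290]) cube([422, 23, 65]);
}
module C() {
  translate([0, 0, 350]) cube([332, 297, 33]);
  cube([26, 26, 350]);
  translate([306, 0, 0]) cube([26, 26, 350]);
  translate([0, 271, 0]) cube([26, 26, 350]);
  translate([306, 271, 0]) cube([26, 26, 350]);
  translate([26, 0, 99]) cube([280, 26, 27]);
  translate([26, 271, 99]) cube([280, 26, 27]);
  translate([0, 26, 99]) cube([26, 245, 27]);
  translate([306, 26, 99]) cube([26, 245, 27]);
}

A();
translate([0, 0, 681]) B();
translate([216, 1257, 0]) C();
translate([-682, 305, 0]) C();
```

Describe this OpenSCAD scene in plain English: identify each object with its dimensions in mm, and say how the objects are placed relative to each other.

A is a rectangular dining table. The top is 764×907×26 mm with its upper surface at z = 681 mm. It stands on four round legs of 76 mm diameter, each leg's bounding box inset 44 mm from the nearest pair of top edges, running from the floor to the underside of the top.

B is a picture frame with a 422×225 mm rectangular opening (x by z) and a uniform 65 mm border on every side. Frame depth is 23 mm along y. It is built from two vertical stiles running the full outside height and two horizontal rails spanning the gap between the stiles.

C is a four-legged stool. The seat is a 332×297×33 mm slab whose top surface is at z = 383 mm; four square legs, each 26×26 mm in cross-section, run from the floor (z = 0) to the underside of the seat, each flush with a corner of the seat. Four stretchers, 26 mm wide and 27 mm tall, connect adjacent legs with their undersides at z = 99 mm, each running between the inner faces of the legs it joins and aligned with the legs' outer faces on the other axis.

The picture frame is on top of the table. Two stools sit around the table at the +y, −x sides.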